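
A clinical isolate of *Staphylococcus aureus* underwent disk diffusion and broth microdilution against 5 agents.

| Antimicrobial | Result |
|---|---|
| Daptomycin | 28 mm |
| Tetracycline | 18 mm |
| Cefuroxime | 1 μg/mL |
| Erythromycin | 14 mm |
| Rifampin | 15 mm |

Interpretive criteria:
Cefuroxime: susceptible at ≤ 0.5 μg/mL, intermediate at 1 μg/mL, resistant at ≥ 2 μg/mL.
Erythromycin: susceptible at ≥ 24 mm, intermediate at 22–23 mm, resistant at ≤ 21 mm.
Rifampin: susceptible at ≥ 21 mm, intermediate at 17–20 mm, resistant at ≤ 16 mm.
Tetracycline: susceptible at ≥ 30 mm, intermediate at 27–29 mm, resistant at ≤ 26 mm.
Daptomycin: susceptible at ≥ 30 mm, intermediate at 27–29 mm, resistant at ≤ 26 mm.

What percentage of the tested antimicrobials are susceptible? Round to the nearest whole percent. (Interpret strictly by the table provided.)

Daptomycin 28 mm: in 27–29 mm ⇒ intermediate
Tetracycline 18 mm: ≤ 26 mm → resistant
Cefuroxime 1 μg/mL: = 1 μg/mL ⇒ I
Erythromycin (14 mm) ≤ 21 mm → R
Rifampin (15 mm) ≤ 16 mm ⇒ resistant
Susceptible: 0/5

0%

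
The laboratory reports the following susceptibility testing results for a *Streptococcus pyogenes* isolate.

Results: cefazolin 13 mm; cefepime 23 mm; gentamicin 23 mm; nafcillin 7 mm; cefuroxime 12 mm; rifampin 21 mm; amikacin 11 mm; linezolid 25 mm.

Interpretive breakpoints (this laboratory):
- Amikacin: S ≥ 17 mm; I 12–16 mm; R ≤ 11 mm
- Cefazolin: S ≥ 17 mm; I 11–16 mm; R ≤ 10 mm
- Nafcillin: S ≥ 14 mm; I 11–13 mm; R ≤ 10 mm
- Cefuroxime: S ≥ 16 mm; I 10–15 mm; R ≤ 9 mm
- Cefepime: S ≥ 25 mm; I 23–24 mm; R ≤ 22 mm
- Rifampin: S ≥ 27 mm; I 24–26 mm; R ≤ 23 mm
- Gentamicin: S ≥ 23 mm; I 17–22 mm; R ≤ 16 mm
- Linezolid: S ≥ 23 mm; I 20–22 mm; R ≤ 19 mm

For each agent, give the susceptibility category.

Cefazolin: 13 mm is in 11–16 mm — Intermediate
Cefepime 23 mm: in 23–24 mm — I
Gentamicin: 23 mm is ≥ 23 mm → susceptible
Nafcillin: 7 mm is ≤ 10 mm ⇒ Resistant
Cefuroxime 12 mm: in 10–15 mm → Intermediate
Rifampin: 21 mm is ≤ 23 mm ⇒ R
Amikacin (11 mm) ≤ 11 mm → resistant
Linezolid 25 mm: ≥ 23 mm — Susceptible

I, I, S, R, I, R, R, S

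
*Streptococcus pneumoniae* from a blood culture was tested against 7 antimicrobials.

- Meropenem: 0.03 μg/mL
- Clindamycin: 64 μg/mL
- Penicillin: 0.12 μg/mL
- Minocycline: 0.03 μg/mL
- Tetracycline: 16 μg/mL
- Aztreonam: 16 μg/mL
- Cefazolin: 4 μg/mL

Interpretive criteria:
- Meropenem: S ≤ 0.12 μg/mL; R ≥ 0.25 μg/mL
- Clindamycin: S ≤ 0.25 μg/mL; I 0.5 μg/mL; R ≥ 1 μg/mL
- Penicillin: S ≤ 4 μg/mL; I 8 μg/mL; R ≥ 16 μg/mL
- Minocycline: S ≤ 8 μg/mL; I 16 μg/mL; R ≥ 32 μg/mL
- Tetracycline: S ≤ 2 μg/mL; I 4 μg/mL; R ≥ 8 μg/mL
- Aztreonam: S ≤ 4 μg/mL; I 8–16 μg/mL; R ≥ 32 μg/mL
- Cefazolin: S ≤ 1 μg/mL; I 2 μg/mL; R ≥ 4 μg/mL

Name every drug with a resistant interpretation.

clindamycin, tetracycline, cefazolin

Meropenem: 0.03 μg/mL is ≤ 0.12 μg/mL — Susceptible
Clindamycin: 64 μg/mL is ≥ 1 μg/mL → R
Penicillin: 0.12 μg/mL is ≤ 4 μg/mL ⇒ susceptible
Minocycline 0.03 μg/mL: ≤ 8 μg/mL → Susceptible
Tetracycline (16 μg/mL) ≥ 8 μg/mL → Resistant
Aztreonam 16 μg/mL: in 8–16 μg/mL → intermediate
Cefazolin: 4 μg/mL is ≥ 4 μg/mL ⇒ R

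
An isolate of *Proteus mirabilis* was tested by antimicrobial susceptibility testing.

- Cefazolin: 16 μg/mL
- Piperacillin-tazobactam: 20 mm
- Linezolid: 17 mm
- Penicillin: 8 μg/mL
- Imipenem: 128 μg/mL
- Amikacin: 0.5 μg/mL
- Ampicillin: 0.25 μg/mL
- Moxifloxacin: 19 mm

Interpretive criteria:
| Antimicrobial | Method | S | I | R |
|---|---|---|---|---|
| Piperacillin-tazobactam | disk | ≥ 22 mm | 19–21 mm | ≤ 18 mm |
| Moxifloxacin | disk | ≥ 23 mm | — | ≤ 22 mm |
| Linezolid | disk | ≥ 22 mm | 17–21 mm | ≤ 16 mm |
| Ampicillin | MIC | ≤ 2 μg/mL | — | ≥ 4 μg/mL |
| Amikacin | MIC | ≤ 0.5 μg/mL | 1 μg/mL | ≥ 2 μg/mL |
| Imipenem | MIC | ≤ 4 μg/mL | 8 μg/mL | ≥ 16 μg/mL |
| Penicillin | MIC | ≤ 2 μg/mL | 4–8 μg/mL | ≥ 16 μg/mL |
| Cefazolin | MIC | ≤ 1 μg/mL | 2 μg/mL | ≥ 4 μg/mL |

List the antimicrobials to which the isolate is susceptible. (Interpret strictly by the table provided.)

amikacin, ampicillin

Cefazolin (16 μg/mL) ≥ 4 μg/mL — R
Piperacillin-tazobactam 20 mm: in 19–21 mm → intermediate
Linezolid: 17 mm is in 17–21 mm — I
Penicillin 8 μg/mL: in 4–8 μg/mL ⇒ I
Imipenem: 128 μg/mL is ≥ 16 μg/mL → resistant
Amikacin (0.5 μg/mL) ≤ 0.5 μg/mL — Susceptible
Ampicillin 0.25 μg/mL: ≤ 2 μg/mL — susceptible
Moxifloxacin (19 mm) ≤ 22 mm — R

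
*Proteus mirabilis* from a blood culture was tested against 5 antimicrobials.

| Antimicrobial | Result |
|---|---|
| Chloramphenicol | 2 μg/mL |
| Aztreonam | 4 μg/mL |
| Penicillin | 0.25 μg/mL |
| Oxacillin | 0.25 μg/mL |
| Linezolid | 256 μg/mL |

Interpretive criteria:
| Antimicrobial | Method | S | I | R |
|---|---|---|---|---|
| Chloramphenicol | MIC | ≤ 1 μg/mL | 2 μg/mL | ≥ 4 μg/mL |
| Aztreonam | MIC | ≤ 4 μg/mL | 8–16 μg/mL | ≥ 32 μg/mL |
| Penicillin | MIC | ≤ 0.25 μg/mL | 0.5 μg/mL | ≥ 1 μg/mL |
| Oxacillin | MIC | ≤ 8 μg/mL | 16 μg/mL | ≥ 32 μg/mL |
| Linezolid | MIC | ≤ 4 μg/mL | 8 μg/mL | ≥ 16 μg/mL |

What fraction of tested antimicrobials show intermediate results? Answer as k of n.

1 of 5

Chloramphenicol: 2 μg/mL is = 2 μg/mL → I
Aztreonam (4 μg/mL) ≤ 4 μg/mL ⇒ S
Penicillin (0.25 μg/mL) ≤ 0.25 μg/mL — Susceptible
Oxacillin: 0.25 μg/mL is ≤ 8 μg/mL → Susceptible
Linezolid (256 μg/mL) ≥ 16 μg/mL → R
Intermediate: 1/5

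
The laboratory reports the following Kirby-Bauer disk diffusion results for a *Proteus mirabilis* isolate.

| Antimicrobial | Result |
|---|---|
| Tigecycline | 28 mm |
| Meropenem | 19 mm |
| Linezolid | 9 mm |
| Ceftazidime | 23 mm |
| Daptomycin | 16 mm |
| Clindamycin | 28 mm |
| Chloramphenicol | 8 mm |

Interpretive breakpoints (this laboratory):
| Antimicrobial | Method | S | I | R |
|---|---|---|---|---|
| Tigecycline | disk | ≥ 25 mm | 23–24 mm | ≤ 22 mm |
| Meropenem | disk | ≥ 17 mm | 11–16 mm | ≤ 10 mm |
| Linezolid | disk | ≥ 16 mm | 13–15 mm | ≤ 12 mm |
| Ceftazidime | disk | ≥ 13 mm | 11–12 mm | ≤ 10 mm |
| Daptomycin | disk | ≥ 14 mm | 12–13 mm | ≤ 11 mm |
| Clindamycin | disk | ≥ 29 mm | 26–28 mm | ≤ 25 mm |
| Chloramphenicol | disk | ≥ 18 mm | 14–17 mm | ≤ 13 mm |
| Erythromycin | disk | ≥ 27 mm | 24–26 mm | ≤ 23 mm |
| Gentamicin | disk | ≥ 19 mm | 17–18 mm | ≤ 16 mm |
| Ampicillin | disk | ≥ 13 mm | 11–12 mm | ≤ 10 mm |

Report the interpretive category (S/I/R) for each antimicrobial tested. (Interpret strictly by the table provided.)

S, S, R, S, S, I, R

Tigecycline: 28 mm is ≥ 25 mm ⇒ susceptible
Meropenem 19 mm: ≥ 17 mm → Susceptible
Linezolid: 9 mm is ≤ 12 mm → R
Ceftazidime (23 mm) ≥ 13 mm — Susceptible
Daptomycin: 16 mm is ≥ 14 mm → S
Clindamycin 28 mm: in 26–28 mm → I
Chloramphenicol: 8 mm is ≤ 13 mm — Resistant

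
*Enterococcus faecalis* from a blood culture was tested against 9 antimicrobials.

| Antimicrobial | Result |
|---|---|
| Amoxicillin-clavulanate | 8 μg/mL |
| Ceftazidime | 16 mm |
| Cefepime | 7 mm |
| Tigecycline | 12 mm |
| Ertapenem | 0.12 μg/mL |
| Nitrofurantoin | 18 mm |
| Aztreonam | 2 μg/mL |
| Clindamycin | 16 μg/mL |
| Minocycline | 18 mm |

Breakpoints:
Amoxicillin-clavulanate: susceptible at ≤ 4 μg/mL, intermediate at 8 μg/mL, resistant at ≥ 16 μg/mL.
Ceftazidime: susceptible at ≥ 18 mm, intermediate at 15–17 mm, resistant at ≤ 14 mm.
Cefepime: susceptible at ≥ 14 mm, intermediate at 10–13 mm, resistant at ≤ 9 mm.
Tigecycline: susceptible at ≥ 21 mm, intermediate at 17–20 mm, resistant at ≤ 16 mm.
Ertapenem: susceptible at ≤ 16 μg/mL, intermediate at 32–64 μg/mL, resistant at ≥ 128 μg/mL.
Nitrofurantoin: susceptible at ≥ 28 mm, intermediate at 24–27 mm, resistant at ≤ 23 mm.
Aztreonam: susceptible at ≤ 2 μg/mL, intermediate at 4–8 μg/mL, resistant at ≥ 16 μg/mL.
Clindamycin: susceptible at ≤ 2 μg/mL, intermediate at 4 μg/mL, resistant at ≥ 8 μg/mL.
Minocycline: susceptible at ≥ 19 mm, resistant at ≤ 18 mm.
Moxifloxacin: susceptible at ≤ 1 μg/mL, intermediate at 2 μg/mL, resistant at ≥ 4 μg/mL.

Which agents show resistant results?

cefepime, tigecycline, nitrofurantoin, clindamycin, minocycline

Amoxicillin-clavulanate: 8 μg/mL is = 8 μg/mL ⇒ I
Ceftazidime: 16 mm is in 15–17 mm ⇒ I
Cefepime 7 mm: ≤ 9 mm → R
Tigecycline: 12 mm is ≤ 16 mm — R
Ertapenem: 0.12 μg/mL is ≤ 16 μg/mL ⇒ susceptible
Nitrofurantoin 18 mm: ≤ 23 mm — resistant
Aztreonam 2 μg/mL: ≤ 2 μg/mL ⇒ Susceptible
Clindamycin 16 μg/mL: ≥ 8 μg/mL ⇒ resistant
Minocycline 18 mm: ≤ 18 mm — R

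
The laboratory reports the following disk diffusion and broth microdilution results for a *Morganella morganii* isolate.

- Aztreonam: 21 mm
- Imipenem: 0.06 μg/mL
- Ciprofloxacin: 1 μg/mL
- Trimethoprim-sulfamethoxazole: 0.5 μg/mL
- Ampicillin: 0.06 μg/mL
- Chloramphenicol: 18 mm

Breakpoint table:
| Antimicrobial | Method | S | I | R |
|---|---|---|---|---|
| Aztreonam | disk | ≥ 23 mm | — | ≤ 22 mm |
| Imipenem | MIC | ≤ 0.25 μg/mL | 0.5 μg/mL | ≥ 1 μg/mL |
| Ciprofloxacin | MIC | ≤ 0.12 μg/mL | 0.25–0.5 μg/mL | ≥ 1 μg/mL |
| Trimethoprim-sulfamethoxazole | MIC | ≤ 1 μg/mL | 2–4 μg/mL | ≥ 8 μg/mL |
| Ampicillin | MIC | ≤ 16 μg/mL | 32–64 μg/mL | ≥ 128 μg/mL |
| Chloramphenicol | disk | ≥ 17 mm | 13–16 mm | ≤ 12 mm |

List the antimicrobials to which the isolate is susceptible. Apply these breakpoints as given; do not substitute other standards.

Aztreonam 21 mm: ≤ 22 mm → R
Imipenem 0.06 μg/mL: ≤ 0.25 μg/mL — susceptible
Ciprofloxacin: 1 μg/mL is ≥ 1 μg/mL ⇒ resistant
Trimethoprim-sulfamethoxazole (0.5 μg/mL) ≤ 1 μg/mL ⇒ Susceptible
Ampicillin: 0.06 μg/mL is ≤ 16 μg/mL → susceptible
Chloramphenicol: 18 mm is ≥ 17 mm — S

imipenem, trimethoprim-sulfamethoxazole, ampicillin, chloramphenicol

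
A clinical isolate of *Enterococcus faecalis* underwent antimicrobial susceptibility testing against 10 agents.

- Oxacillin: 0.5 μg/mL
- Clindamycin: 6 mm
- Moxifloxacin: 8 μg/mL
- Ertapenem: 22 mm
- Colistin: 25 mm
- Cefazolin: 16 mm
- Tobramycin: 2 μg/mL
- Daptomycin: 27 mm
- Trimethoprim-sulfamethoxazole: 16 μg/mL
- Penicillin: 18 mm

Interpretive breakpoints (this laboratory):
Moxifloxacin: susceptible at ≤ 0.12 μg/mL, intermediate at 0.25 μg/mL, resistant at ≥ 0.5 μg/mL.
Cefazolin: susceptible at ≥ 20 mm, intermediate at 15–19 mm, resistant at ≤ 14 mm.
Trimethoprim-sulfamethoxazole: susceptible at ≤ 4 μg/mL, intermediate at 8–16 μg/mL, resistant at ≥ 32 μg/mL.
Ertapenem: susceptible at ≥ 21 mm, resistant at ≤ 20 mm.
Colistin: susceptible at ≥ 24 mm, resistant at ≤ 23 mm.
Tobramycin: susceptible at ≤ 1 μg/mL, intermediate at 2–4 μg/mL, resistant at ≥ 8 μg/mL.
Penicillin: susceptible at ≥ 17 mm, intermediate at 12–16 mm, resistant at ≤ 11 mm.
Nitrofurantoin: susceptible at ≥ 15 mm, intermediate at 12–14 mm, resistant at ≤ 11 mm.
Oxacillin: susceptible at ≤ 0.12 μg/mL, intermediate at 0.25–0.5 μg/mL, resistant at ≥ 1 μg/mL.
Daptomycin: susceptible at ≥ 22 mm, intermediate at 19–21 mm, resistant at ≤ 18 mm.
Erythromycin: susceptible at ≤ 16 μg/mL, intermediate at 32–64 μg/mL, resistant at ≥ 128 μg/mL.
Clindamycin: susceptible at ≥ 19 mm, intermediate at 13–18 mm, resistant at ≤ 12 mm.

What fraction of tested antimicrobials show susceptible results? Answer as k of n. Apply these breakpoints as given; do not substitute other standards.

Oxacillin 0.5 μg/mL: in 0.25–0.5 μg/mL → I
Clindamycin (6 mm) ≤ 12 mm — resistant
Moxifloxacin (8 μg/mL) ≥ 0.5 μg/mL ⇒ resistant
Ertapenem 22 mm: ≥ 21 mm → S
Colistin (25 mm) ≥ 24 mm ⇒ Susceptible
Cefazolin: 16 mm is in 15–19 mm ⇒ Intermediate
Tobramycin (2 μg/mL) in 2–4 μg/mL ⇒ I
Daptomycin: 27 mm is ≥ 22 mm — susceptible
Trimethoprim-sulfamethoxazole (16 μg/mL) in 8–16 μg/mL → intermediate
Penicillin: 18 mm is ≥ 17 mm → Susceptible
Susceptible: 4/10

4 of 10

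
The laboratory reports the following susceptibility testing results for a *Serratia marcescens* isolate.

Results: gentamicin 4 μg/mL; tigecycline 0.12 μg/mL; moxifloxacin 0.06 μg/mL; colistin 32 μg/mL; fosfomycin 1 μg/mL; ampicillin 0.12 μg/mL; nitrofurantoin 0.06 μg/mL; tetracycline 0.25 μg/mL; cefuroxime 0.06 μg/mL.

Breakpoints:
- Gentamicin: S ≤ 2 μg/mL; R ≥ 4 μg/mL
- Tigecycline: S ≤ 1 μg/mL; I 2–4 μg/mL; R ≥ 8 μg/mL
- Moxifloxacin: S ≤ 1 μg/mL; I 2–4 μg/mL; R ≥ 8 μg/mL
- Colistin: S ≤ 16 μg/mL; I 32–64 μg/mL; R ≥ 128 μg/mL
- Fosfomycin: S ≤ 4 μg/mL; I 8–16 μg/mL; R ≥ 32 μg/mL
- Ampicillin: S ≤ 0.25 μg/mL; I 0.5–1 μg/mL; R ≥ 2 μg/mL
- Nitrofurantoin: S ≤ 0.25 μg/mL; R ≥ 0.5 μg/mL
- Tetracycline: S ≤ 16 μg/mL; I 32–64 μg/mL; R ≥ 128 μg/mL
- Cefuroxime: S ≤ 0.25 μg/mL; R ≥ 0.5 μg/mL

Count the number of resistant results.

Gentamicin 4 μg/mL: ≥ 4 μg/mL → R
Tigecycline (0.12 μg/mL) ≤ 1 μg/mL ⇒ susceptible
Moxifloxacin (0.06 μg/mL) ≤ 1 μg/mL ⇒ Susceptible
Colistin (32 μg/mL) in 32–64 μg/mL → I
Fosfomycin 1 μg/mL: ≤ 4 μg/mL — S
Ampicillin 0.12 μg/mL: ≤ 0.25 μg/mL — Susceptible
Nitrofurantoin 0.06 μg/mL: ≤ 0.25 μg/mL → S
Tetracycline (0.25 μg/mL) ≤ 16 μg/mL ⇒ Susceptible
Cefuroxime 0.06 μg/mL: ≤ 0.25 μg/mL ⇒ S
Resistant: 1

1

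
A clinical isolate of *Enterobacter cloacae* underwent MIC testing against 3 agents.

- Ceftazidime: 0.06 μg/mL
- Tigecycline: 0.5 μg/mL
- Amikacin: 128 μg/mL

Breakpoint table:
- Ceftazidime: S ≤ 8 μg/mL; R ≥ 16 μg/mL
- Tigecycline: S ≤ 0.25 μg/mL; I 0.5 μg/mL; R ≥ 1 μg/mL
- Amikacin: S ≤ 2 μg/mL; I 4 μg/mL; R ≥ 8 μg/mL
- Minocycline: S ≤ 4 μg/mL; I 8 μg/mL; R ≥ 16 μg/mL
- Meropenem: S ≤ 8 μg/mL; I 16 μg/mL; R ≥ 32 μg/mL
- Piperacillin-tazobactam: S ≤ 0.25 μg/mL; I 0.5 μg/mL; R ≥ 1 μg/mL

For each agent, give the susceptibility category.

Ceftazidime 0.06 μg/mL: ≤ 8 μg/mL ⇒ S
Tigecycline (0.5 μg/mL) = 0.5 μg/mL ⇒ I
Amikacin 128 μg/mL: ≥ 8 μg/mL ⇒ resistant

S, I, R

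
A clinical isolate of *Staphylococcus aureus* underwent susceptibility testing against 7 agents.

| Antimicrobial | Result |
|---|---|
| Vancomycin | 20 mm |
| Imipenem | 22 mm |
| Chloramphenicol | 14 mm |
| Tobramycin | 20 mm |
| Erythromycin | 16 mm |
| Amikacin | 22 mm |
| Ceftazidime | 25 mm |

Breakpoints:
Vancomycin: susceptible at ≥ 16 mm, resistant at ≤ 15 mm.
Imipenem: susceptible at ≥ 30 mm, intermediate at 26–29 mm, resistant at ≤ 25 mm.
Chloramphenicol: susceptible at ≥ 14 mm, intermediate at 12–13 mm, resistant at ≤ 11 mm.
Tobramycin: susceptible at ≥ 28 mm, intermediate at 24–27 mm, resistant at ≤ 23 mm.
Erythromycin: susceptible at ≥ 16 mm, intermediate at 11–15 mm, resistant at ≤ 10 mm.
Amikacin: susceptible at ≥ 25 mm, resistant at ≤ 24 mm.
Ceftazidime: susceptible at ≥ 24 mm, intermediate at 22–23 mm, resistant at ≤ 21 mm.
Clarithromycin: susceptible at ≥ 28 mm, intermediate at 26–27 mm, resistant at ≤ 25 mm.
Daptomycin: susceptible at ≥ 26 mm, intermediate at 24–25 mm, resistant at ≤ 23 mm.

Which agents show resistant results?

imipenem, tobramycin, amikacin

Vancomycin (20 mm) ≥ 16 mm ⇒ S
Imipenem 22 mm: ≤ 25 mm ⇒ Resistant
Chloramphenicol 14 mm: ≥ 14 mm → susceptible
Tobramycin: 20 mm is ≤ 23 mm ⇒ Resistant
Erythromycin 16 mm: ≥ 16 mm → S
Amikacin (22 mm) ≤ 24 mm ⇒ R
Ceftazidime (25 mm) ≥ 24 mm → Susceptible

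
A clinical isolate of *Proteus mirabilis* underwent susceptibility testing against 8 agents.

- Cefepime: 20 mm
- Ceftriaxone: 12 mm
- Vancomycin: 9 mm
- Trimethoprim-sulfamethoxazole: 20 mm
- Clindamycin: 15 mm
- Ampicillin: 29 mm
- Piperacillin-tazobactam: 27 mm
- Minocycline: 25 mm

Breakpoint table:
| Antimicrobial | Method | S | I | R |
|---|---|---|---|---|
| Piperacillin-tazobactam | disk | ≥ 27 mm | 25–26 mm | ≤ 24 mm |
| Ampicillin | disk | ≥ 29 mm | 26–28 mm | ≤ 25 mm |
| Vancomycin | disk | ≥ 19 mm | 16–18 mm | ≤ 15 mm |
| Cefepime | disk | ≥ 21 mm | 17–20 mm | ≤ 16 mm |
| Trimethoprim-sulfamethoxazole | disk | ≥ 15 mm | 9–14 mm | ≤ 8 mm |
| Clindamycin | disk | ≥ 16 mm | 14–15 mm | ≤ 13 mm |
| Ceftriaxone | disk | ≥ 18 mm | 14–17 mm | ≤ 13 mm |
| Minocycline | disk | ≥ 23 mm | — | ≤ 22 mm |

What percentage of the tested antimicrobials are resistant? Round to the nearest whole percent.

25%

Cefepime: 20 mm is in 17–20 mm ⇒ Intermediate
Ceftriaxone 12 mm: ≤ 13 mm — resistant
Vancomycin 9 mm: ≤ 15 mm — Resistant
Trimethoprim-sulfamethoxazole: 20 mm is ≥ 15 mm ⇒ S
Clindamycin (15 mm) in 14–15 mm — intermediate
Ampicillin (29 mm) ≥ 29 mm ⇒ S
Piperacillin-tazobactam 27 mm: ≥ 27 mm ⇒ S
Minocycline: 25 mm is ≥ 23 mm — Susceptible
Resistant: 2/8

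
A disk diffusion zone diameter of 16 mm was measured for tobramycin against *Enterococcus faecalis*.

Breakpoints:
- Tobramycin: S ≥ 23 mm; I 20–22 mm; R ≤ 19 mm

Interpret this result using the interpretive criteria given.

Tobramycin: 16 mm is ≤ 19 mm → Resistant

Resistant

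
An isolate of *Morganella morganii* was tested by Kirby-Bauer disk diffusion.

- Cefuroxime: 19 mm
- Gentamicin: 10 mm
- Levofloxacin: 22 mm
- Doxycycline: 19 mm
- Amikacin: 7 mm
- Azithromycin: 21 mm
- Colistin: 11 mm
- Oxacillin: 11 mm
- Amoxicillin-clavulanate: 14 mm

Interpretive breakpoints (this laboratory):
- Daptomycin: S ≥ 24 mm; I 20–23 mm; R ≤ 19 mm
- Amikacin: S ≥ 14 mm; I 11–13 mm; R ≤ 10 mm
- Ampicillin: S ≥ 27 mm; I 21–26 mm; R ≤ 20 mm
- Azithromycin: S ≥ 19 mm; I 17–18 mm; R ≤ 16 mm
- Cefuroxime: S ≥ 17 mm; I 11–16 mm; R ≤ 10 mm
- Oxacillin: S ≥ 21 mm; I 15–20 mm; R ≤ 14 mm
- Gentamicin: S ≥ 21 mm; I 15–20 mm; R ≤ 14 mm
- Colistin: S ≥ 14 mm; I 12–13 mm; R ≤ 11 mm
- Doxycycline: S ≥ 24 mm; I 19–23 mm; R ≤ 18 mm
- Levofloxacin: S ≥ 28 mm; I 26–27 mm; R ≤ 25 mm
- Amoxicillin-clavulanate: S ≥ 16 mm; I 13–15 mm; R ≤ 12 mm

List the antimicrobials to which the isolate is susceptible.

Cefuroxime (19 mm) ≥ 17 mm → susceptible
Gentamicin (10 mm) ≤ 14 mm ⇒ resistant
Levofloxacin: 22 mm is ≤ 25 mm — Resistant
Doxycycline (19 mm) in 19–23 mm — I
Amikacin: 7 mm is ≤ 10 mm — R
Azithromycin (21 mm) ≥ 19 mm → susceptible
Colistin (11 mm) ≤ 11 mm → R
Oxacillin (11 mm) ≤ 14 mm ⇒ Resistant
Amoxicillin-clavulanate (14 mm) in 13–15 mm — I

cefuroxime, azithromycin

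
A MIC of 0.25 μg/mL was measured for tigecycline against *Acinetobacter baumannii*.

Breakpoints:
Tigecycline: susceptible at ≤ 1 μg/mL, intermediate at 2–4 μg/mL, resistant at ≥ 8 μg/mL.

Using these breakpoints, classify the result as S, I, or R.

Tigecycline 0.25 μg/mL: ≤ 1 μg/mL → susceptible

Susceptible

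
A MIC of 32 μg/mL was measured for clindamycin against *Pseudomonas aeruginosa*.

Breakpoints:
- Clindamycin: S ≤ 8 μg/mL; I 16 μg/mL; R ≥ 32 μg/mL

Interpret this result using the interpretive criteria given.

R

Clindamycin 32 μg/mL: ≥ 32 μg/mL — R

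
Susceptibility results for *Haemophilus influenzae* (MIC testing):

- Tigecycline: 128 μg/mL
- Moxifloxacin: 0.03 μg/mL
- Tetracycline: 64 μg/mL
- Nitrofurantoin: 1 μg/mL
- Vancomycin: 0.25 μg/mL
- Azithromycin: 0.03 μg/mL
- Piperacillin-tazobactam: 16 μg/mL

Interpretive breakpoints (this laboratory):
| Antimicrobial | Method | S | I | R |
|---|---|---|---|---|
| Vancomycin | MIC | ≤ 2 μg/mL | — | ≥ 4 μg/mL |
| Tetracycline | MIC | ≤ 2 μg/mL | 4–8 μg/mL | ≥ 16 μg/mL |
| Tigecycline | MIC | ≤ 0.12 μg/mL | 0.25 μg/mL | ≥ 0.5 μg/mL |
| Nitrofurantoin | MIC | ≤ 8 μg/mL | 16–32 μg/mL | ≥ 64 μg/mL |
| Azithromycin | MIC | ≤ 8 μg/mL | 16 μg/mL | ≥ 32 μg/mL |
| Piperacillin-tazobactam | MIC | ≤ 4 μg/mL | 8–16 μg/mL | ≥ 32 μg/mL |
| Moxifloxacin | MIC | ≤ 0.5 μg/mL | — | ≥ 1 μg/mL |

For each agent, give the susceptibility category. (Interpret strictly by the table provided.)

R, S, R, S, S, S, I

Tigecycline 128 μg/mL: ≥ 0.5 μg/mL — R
Moxifloxacin 0.03 μg/mL: ≤ 0.5 μg/mL → S
Tetracycline 64 μg/mL: ≥ 16 μg/mL ⇒ resistant
Nitrofurantoin 1 μg/mL: ≤ 8 μg/mL — S
Vancomycin (0.25 μg/mL) ≤ 2 μg/mL → Susceptible
Azithromycin: 0.03 μg/mL is ≤ 8 μg/mL — Susceptible
Piperacillin-tazobactam 16 μg/mL: in 8–16 μg/mL ⇒ Intermediate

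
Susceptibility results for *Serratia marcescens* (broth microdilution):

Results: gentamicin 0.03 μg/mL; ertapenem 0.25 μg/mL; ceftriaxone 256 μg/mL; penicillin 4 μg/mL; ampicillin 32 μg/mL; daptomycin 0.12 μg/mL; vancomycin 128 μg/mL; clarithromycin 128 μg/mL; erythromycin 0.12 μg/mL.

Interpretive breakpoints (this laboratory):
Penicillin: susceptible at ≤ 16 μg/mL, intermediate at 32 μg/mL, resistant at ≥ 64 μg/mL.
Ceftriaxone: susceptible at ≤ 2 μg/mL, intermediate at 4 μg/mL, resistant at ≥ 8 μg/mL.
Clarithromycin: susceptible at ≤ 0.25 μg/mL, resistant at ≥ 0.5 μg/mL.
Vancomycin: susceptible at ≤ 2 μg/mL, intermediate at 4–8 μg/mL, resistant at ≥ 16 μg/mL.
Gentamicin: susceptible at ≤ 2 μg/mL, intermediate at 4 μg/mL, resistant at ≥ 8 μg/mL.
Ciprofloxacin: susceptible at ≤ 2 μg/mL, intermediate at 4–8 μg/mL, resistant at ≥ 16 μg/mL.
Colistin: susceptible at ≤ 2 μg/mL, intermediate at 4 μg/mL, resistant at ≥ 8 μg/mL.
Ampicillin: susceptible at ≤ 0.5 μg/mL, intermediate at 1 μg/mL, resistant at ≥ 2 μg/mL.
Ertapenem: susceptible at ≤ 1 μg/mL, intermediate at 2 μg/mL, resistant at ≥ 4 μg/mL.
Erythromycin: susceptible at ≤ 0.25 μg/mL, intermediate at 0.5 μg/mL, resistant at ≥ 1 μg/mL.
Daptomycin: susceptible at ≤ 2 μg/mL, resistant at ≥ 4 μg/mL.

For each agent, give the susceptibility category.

Gentamicin: 0.03 μg/mL is ≤ 2 μg/mL — Susceptible
Ertapenem: 0.25 μg/mL is ≤ 1 μg/mL ⇒ Susceptible
Ceftriaxone 256 μg/mL: ≥ 8 μg/mL ⇒ resistant
Penicillin 4 μg/mL: ≤ 16 μg/mL — susceptible
Ampicillin (32 μg/mL) ≥ 2 μg/mL → R
Daptomycin 0.12 μg/mL: ≤ 2 μg/mL — Susceptible
Vancomycin: 128 μg/mL is ≥ 16 μg/mL — R
Clarithromycin 128 μg/mL: ≥ 0.5 μg/mL → resistant
Erythromycin 0.12 μg/mL: ≤ 0.25 μg/mL — Susceptible

S, S, R, S, R, S, R, R, S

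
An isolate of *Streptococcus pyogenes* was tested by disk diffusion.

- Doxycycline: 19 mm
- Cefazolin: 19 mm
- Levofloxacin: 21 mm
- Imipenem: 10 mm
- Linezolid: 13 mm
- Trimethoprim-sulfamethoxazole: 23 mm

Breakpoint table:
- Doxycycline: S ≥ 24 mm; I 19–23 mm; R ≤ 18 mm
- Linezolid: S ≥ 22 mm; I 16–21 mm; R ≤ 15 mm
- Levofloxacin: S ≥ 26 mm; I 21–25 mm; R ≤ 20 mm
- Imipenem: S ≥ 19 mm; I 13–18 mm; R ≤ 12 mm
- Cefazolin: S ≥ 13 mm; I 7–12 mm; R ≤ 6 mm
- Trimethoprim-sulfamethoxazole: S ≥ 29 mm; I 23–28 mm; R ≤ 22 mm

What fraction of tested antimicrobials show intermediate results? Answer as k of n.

3 of 6

Doxycycline 19 mm: in 19–23 mm → intermediate
Cefazolin (19 mm) ≥ 13 mm — S
Levofloxacin (21 mm) in 21–25 mm — intermediate
Imipenem 10 mm: ≤ 12 mm ⇒ R
Linezolid (13 mm) ≤ 15 mm → R
Trimethoprim-sulfamethoxazole: 23 mm is in 23–28 mm ⇒ Intermediate
Intermediate: 3/6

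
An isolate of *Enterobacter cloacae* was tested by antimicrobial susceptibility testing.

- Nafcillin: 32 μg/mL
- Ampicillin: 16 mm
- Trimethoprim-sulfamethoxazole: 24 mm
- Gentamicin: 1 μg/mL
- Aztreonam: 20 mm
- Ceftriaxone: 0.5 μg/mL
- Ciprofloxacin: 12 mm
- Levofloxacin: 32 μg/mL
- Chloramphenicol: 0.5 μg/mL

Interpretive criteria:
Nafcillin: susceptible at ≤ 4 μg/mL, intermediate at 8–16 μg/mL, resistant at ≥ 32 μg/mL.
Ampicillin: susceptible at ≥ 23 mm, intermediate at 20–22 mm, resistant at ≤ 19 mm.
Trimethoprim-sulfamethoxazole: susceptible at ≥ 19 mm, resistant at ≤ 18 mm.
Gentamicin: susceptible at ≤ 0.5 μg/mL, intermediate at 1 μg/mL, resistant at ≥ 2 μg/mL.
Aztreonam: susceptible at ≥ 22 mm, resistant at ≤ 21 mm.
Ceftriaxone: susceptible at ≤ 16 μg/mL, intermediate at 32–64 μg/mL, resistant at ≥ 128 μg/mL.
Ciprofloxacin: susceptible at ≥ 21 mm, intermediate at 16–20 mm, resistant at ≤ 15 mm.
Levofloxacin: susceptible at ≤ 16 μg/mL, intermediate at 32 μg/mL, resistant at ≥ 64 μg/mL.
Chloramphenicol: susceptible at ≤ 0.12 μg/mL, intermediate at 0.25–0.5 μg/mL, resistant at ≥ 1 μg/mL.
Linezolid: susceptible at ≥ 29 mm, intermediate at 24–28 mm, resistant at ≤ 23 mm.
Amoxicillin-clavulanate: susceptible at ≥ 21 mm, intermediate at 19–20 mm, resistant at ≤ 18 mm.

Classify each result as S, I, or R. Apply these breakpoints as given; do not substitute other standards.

Nafcillin 32 μg/mL: ≥ 32 μg/mL — R
Ampicillin: 16 mm is ≤ 19 mm ⇒ resistant
Trimethoprim-sulfamethoxazole: 24 mm is ≥ 19 mm → S
Gentamicin (1 μg/mL) = 1 μg/mL → I
Aztreonam: 20 mm is ≤ 21 mm — Resistant
Ceftriaxone: 0.5 μg/mL is ≤ 16 μg/mL — susceptible
Ciprofloxacin: 12 mm is ≤ 15 mm — R
Levofloxacin 32 μg/mL: = 32 μg/mL ⇒ intermediate
Chloramphenicol: 0.5 μg/mL is in 0.25–0.5 μg/mL → I

R, R, S, I, R, S, R, I, I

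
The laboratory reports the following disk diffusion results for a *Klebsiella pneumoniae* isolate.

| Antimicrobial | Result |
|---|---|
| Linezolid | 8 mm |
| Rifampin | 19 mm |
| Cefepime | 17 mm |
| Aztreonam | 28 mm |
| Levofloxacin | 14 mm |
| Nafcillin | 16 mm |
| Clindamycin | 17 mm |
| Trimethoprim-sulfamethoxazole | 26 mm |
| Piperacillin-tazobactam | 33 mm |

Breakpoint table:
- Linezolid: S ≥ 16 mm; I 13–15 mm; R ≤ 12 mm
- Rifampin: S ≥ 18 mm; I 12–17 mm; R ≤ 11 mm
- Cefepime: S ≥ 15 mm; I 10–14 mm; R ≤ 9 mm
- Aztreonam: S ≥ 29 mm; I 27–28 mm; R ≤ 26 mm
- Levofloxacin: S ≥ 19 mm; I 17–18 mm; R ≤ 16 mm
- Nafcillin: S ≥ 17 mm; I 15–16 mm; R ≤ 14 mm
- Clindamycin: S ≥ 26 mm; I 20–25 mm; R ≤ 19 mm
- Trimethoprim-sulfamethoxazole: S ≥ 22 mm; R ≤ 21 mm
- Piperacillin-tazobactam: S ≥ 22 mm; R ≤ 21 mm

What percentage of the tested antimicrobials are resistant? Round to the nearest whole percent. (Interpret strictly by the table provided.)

Linezolid (8 mm) ≤ 12 mm — R
Rifampin 19 mm: ≥ 18 mm ⇒ Susceptible
Cefepime (17 mm) ≥ 15 mm ⇒ S
Aztreonam (28 mm) in 27–28 mm → Intermediate
Levofloxacin 14 mm: ≤ 16 mm — Resistant
Nafcillin: 16 mm is in 15–16 mm — Intermediate
Clindamycin 17 mm: ≤ 19 mm ⇒ Resistant
Trimethoprim-sulfamethoxazole: 26 mm is ≥ 22 mm — Susceptible
Piperacillin-tazobactam (33 mm) ≥ 22 mm ⇒ susceptible
Resistant: 3/9

33%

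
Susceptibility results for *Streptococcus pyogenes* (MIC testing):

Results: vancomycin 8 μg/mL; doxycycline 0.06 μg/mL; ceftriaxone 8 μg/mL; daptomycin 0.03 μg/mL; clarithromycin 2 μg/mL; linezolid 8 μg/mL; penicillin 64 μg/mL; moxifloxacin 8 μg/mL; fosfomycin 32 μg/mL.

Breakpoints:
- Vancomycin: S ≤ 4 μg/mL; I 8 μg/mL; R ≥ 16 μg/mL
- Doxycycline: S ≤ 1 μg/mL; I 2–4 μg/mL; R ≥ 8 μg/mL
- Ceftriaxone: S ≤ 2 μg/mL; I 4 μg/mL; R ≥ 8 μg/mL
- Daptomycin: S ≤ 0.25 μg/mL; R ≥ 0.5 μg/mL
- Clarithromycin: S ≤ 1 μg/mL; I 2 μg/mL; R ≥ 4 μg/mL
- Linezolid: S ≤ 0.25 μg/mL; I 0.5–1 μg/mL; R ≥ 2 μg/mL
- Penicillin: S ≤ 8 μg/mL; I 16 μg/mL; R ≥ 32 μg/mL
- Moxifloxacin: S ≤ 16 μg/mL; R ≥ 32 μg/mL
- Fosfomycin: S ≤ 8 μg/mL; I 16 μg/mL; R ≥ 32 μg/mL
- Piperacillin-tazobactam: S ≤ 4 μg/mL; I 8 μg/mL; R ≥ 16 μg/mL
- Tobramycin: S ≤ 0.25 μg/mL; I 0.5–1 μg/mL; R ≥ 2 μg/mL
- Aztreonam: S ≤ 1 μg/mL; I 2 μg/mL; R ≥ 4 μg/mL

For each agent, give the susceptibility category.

I, S, R, S, I, R, R, S, R

Vancomycin 8 μg/mL: = 8 μg/mL ⇒ Intermediate
Doxycycline 0.06 μg/mL: ≤ 1 μg/mL → S
Ceftriaxone: 8 μg/mL is ≥ 8 μg/mL — resistant
Daptomycin: 0.03 μg/mL is ≤ 0.25 μg/mL → S
Clarithromycin: 2 μg/mL is = 2 μg/mL ⇒ I
Linezolid (8 μg/mL) ≥ 2 μg/mL → R
Penicillin (64 μg/mL) ≥ 32 μg/mL — resistant
Moxifloxacin (8 μg/mL) ≤ 16 μg/mL ⇒ susceptible
Fosfomycin: 32 μg/mL is ≥ 32 μg/mL → Resistant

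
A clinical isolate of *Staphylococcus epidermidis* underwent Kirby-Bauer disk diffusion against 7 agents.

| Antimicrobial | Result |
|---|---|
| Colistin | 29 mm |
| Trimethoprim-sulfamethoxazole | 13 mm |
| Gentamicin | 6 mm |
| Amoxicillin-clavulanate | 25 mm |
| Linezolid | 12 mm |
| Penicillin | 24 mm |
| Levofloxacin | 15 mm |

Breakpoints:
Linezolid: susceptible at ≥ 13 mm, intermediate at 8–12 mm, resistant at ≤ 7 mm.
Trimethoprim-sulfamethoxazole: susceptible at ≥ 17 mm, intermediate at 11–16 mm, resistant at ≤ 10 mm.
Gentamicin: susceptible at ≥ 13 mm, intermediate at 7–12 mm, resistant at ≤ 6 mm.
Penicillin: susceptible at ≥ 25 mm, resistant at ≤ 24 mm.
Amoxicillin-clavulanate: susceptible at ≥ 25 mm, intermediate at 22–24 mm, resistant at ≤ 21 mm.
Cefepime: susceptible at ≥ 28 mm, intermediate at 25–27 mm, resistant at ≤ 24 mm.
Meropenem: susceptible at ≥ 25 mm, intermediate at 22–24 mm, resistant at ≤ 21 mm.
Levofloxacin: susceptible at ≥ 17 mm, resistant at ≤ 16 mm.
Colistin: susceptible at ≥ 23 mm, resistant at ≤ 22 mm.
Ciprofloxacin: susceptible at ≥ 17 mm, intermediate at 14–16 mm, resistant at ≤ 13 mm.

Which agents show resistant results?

gentamicin, penicillin, levofloxacin

Colistin 29 mm: ≥ 23 mm → susceptible
Trimethoprim-sulfamethoxazole (13 mm) in 11–16 mm — Intermediate
Gentamicin (6 mm) ≤ 6 mm ⇒ R
Amoxicillin-clavulanate 25 mm: ≥ 25 mm ⇒ S
Linezolid (12 mm) in 8–12 mm — I
Penicillin (24 mm) ≤ 24 mm → resistant
Levofloxacin (15 mm) ≤ 16 mm → Resistant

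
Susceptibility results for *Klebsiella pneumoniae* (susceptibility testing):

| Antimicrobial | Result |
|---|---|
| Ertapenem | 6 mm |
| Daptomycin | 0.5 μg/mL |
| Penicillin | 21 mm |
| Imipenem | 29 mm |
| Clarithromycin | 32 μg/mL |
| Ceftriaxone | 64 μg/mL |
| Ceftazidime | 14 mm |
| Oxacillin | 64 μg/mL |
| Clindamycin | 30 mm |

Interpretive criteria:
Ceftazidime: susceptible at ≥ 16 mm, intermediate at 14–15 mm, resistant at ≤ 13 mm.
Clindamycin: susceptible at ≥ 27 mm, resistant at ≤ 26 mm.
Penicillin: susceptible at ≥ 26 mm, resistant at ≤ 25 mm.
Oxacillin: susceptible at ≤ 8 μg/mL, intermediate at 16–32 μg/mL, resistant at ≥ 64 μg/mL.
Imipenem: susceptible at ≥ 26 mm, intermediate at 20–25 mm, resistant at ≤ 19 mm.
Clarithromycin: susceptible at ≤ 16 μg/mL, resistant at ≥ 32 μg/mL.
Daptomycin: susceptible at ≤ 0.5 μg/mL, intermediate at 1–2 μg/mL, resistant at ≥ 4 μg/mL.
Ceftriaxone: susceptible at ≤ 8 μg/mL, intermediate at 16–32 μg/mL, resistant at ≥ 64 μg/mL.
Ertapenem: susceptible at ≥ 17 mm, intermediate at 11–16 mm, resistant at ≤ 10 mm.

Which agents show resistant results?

ertapenem, penicillin, clarithromycin, ceftriaxone, oxacillin

Ertapenem (6 mm) ≤ 10 mm ⇒ R
Daptomycin (0.5 μg/mL) ≤ 0.5 μg/mL — S
Penicillin (21 mm) ≤ 25 mm ⇒ Resistant
Imipenem 29 mm: ≥ 26 mm → S
Clarithromycin: 32 μg/mL is ≥ 32 μg/mL → resistant
Ceftriaxone 64 μg/mL: ≥ 64 μg/mL → resistant
Ceftazidime 14 mm: in 14–15 mm ⇒ Intermediate
Oxacillin (64 μg/mL) ≥ 64 μg/mL ⇒ Resistant
Clindamycin (30 mm) ≥ 27 mm — S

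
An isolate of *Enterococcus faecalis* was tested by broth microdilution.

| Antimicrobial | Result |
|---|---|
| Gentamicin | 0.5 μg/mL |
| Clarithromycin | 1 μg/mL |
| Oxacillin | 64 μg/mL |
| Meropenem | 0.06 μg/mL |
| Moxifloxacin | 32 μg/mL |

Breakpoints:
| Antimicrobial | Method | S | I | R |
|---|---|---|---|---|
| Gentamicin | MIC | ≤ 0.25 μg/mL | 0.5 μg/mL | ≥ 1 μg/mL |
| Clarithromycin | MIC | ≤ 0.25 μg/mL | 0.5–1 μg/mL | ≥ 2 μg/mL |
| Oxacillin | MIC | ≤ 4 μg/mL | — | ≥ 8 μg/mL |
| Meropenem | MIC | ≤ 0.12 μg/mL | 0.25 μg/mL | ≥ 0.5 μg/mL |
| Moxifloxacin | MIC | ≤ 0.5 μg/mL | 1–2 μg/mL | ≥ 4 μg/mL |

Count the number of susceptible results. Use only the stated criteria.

1

Gentamicin (0.5 μg/mL) = 0.5 μg/mL ⇒ I
Clarithromycin 1 μg/mL: in 0.5–1 μg/mL ⇒ Intermediate
Oxacillin: 64 μg/mL is ≥ 8 μg/mL → resistant
Meropenem: 0.06 μg/mL is ≤ 0.12 μg/mL ⇒ susceptible
Moxifloxacin (32 μg/mL) ≥ 4 μg/mL → R
Susceptible: 1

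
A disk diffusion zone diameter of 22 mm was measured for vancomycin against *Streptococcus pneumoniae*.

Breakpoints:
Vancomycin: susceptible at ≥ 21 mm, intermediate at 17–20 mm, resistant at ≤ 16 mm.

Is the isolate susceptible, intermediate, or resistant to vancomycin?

Vancomycin: 22 mm is ≥ 21 mm → S

S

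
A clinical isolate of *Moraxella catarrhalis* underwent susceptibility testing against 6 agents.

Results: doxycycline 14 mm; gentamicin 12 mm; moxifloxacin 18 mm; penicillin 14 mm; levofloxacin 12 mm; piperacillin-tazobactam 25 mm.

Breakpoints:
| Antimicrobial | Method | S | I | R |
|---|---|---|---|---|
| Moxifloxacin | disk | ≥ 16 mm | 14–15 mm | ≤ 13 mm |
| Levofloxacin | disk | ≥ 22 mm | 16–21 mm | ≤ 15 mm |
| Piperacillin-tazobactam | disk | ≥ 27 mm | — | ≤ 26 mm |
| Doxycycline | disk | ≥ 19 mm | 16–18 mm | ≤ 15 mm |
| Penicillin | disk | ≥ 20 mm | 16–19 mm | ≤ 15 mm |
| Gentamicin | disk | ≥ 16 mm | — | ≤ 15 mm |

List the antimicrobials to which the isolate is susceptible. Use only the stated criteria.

Doxycycline (14 mm) ≤ 15 mm → Resistant
Gentamicin 12 mm: ≤ 15 mm ⇒ R
Moxifloxacin: 18 mm is ≥ 16 mm → Susceptible
Penicillin (14 mm) ≤ 15 mm ⇒ resistant
Levofloxacin 12 mm: ≤ 15 mm ⇒ Resistant
Piperacillin-tazobactam 25 mm: ≤ 26 mm → R

moxifloxacin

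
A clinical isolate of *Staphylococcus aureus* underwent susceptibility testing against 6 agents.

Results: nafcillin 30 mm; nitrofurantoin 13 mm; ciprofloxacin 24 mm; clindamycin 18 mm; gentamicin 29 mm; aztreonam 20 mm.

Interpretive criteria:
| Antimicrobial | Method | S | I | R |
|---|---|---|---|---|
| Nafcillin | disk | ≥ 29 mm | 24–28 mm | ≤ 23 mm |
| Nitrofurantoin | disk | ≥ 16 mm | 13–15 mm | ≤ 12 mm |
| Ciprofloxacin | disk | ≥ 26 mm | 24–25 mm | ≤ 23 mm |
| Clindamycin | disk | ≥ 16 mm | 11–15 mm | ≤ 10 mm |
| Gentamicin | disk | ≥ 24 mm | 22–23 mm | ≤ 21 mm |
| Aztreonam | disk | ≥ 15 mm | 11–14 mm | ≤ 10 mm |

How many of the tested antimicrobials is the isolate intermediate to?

2

Nafcillin 30 mm: ≥ 29 mm — susceptible
Nitrofurantoin (13 mm) in 13–15 mm — I
Ciprofloxacin 24 mm: in 24–25 mm → Intermediate
Clindamycin: 18 mm is ≥ 16 mm ⇒ Susceptible
Gentamicin (29 mm) ≥ 24 mm — S
Aztreonam 20 mm: ≥ 15 mm ⇒ S
Intermediate: 2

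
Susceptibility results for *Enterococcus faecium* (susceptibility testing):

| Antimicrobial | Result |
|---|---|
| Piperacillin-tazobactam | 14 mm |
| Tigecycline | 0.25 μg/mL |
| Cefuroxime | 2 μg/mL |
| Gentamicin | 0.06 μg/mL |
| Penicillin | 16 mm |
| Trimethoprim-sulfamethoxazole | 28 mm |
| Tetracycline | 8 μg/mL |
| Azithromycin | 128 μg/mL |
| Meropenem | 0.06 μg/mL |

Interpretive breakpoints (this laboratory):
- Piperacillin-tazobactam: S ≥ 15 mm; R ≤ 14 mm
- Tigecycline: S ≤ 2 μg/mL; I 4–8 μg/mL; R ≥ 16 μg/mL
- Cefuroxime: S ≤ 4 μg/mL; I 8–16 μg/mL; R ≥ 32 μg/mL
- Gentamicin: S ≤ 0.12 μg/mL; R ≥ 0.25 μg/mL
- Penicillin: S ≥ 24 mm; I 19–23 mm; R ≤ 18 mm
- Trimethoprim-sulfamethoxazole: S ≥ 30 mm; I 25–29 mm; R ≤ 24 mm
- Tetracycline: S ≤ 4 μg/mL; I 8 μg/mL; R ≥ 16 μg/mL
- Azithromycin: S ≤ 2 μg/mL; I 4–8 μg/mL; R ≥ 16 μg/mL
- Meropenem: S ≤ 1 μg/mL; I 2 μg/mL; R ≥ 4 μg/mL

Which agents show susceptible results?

Piperacillin-tazobactam: 14 mm is ≤ 14 mm → R
Tigecycline 0.25 μg/mL: ≤ 2 μg/mL ⇒ S
Cefuroxime: 2 μg/mL is ≤ 4 μg/mL → susceptible
Gentamicin (0.06 μg/mL) ≤ 0.12 μg/mL → S
Penicillin: 16 mm is ≤ 18 mm → resistant
Trimethoprim-sulfamethoxazole 28 mm: in 25–29 mm — Intermediate
Tetracycline 8 μg/mL: = 8 μg/mL → I
Azithromycin 128 μg/mL: ≥ 16 μg/mL — resistant
Meropenem (0.06 μg/mL) ≤ 1 μg/mL → Susceptible

tigecycline, cefuroxime, gentamicin, meropenem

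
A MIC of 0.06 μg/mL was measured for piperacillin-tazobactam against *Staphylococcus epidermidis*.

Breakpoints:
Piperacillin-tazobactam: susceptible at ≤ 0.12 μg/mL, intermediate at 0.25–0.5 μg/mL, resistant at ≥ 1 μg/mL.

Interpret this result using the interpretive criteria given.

S

Piperacillin-tazobactam 0.06 μg/mL: ≤ 0.12 μg/mL — S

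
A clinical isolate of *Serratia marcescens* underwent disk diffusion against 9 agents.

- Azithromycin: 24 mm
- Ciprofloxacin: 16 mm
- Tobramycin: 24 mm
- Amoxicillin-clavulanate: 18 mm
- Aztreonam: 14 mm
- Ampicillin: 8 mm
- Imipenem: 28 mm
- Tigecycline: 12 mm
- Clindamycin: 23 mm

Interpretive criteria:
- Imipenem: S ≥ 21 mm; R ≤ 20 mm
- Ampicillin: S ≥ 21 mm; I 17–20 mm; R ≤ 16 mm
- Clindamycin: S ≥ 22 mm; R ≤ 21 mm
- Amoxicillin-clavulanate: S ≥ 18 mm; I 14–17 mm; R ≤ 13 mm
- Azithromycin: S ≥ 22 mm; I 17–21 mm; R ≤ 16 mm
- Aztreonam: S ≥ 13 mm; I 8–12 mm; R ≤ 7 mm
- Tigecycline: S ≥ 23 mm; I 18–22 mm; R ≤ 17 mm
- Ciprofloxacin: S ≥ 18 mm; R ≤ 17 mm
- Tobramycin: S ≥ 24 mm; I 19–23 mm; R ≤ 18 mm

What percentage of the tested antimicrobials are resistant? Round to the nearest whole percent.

33%

Azithromycin: 24 mm is ≥ 22 mm ⇒ Susceptible
Ciprofloxacin (16 mm) ≤ 17 mm → Resistant
Tobramycin 24 mm: ≥ 24 mm ⇒ Susceptible
Amoxicillin-clavulanate 18 mm: ≥ 18 mm ⇒ susceptible
Aztreonam (14 mm) ≥ 13 mm — S
Ampicillin: 8 mm is ≤ 16 mm → Resistant
Imipenem (28 mm) ≥ 21 mm — S
Tigecycline 12 mm: ≤ 17 mm → resistant
Clindamycin: 23 mm is ≥ 22 mm — Susceptible
Resistant: 3/9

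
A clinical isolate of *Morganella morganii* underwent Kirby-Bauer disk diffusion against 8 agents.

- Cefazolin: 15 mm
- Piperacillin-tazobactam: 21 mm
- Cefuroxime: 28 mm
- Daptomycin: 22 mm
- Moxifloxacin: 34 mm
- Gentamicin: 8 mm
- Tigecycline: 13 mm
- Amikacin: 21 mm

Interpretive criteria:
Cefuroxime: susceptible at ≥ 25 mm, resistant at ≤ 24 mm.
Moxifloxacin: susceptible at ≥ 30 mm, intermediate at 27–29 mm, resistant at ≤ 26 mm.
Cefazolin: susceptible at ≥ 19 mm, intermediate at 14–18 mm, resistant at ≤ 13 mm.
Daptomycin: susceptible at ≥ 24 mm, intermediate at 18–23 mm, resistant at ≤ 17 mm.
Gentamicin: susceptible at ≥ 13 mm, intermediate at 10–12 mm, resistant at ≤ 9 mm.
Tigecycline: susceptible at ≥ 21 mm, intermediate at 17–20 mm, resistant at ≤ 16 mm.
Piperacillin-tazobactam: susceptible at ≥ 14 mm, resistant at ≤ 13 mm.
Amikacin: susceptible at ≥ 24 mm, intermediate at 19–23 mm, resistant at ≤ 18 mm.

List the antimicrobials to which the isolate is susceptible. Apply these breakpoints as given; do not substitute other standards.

Cefazolin: 15 mm is in 14–18 mm — intermediate
Piperacillin-tazobactam (21 mm) ≥ 14 mm ⇒ susceptible
Cefuroxime 28 mm: ≥ 25 mm — susceptible
Daptomycin (22 mm) in 18–23 mm — I
Moxifloxacin (34 mm) ≥ 30 mm → susceptible
Gentamicin: 8 mm is ≤ 9 mm — resistant
Tigecycline 13 mm: ≤ 16 mm → resistant
Amikacin: 21 mm is in 19–23 mm ⇒ I

piperacillin-tazobactam, cefuroxime, moxifloxacin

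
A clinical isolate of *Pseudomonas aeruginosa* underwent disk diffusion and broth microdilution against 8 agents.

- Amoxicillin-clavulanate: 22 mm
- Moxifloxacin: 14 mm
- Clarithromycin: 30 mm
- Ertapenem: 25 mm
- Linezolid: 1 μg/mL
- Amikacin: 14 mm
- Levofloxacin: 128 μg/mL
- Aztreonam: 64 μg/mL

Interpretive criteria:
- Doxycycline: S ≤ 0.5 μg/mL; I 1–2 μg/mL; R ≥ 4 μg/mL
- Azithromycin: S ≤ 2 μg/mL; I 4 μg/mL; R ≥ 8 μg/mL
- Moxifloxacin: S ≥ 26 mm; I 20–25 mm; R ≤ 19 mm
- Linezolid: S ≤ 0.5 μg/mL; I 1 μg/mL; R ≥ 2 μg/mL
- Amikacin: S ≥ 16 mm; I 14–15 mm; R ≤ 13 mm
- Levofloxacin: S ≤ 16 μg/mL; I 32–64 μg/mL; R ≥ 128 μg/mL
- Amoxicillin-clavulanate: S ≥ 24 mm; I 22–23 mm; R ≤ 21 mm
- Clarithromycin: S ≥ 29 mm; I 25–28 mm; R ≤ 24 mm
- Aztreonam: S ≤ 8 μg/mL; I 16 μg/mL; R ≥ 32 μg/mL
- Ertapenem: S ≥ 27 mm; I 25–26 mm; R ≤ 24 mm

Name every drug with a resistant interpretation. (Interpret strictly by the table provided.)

Amoxicillin-clavulanate (22 mm) in 22–23 mm ⇒ Intermediate
Moxifloxacin (14 mm) ≤ 19 mm — resistant
Clarithromycin (30 mm) ≥ 29 mm → S
Ertapenem: 25 mm is in 25–26 mm ⇒ I
Linezolid: 1 μg/mL is = 1 μg/mL — intermediate
Amikacin 14 mm: in 14–15 mm → I
Levofloxacin 128 μg/mL: ≥ 128 μg/mL — Resistant
Aztreonam: 64 μg/mL is ≥ 32 μg/mL → Resistant

moxifloxacin, levofloxacin, aztreonam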